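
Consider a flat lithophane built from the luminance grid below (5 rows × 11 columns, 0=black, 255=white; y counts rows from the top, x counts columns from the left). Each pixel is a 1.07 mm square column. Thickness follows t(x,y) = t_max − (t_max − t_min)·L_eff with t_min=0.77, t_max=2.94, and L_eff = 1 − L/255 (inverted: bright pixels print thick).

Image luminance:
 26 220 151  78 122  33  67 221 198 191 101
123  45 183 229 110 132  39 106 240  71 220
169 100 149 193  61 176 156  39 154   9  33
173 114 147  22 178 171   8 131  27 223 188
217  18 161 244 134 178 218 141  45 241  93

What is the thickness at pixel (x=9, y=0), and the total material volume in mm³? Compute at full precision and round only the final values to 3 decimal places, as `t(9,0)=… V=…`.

t(9,0)=2.395 V=118.801

span = t_max - t_min = 2.94 - 0.77 = 2.170
L(9,0) = 191, L_eff = 1 - 191/255 = 0.250980 (inverted)
t(9,0) = 2.94 - 2.170·0.250980 = 2.395
Σt over all 5·11 pixels = 1323007/12750 ≈ 103.7652549
V = pitch²·Σt = 1.07²·1323007/12750 = 118.801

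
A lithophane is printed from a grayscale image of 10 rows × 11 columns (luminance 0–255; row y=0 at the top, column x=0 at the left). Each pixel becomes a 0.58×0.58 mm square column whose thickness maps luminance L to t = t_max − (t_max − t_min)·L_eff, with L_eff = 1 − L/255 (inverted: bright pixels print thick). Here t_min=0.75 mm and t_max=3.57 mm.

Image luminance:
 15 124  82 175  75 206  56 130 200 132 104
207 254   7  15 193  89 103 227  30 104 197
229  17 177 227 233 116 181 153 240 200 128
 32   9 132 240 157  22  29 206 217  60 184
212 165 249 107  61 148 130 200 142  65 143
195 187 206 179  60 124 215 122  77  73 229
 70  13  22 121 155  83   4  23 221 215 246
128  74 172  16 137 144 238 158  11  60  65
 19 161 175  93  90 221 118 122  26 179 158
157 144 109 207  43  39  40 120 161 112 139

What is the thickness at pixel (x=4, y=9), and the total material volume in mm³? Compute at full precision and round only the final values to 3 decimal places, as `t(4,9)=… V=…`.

t(4,9)=1.226 V=80.624

span = t_max - t_min = 3.57 - 0.75 = 2.820
L(4,9) = 43, L_eff = 1 - 43/255 = 0.831373 (inverted)
t(4,9) = 3.57 - 2.820·0.831373 = 1.226
Σt over all 10·11 pixels = 239.668
V = pitch²·Σt = 0.58²·239.668 = 80.624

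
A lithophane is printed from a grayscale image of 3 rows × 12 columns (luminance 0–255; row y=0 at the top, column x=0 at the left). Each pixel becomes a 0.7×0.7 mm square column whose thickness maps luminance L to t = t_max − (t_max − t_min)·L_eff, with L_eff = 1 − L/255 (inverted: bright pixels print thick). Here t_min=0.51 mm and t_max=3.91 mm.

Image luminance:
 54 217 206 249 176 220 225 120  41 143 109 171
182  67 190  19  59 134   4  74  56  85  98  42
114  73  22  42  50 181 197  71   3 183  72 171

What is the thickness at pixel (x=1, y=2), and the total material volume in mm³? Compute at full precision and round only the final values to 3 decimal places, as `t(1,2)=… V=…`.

t(1,2)=1.483 V=35.914

span = t_max - t_min = 3.91 - 0.51 = 3.400
L(1,2) = 73, L_eff = 1 - 73/255 = 0.713725 (inverted)
t(1,2) = 3.91 - 3.400·0.713725 = 1.483
Σt over all 3·12 pixels = 5497/75 ≈ 73.2933333
V = pitch²·Σt = 0.7²·5497/75 = 35.914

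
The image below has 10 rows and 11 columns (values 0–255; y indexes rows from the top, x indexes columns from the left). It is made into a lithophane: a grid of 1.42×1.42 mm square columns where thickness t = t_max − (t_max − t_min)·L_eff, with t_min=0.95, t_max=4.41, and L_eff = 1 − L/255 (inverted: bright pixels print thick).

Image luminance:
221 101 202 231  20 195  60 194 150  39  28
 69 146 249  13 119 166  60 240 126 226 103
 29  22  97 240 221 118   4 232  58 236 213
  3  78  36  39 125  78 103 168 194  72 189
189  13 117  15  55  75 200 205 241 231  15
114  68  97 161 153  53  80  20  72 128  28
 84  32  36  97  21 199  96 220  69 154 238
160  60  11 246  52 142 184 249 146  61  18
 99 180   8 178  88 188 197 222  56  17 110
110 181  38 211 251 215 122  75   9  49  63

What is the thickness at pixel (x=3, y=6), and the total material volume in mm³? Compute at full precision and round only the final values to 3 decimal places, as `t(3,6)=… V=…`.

span = t_max - t_min = 4.41 - 0.95 = 3.460
L(3,6) = 97, L_eff = 1 - 97/255 = 0.619608 (inverted)
t(3,6) = 4.41 - 3.460·0.619608 = 2.266
Σt over all 10·11 pixels = 359608/1275 ≈ 282.0454902
V = pitch²·Σt = 1.42²·359608/1275 = 568.717

t(3,6)=2.266 V=568.717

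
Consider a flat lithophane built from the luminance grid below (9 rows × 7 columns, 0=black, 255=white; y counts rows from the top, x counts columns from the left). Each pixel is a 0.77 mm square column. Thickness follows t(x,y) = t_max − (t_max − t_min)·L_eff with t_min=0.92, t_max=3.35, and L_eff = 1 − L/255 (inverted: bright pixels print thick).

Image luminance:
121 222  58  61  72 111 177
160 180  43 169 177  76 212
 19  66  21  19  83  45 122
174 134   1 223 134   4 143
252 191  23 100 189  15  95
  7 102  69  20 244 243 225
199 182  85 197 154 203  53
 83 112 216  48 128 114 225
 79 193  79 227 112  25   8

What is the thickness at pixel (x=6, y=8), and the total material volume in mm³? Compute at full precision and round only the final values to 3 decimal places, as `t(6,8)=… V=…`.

t(6,8)=0.996 V=76.875

span = t_max - t_min = 3.35 - 0.92 = 2.430
L(6,8) = 8, L_eff = 1 - 8/255 = 0.968627 (inverted)
t(6,8) = 3.35 - 2.430·0.968627 = 0.996
Σt over all 9·7 pixels = 275526/2125 ≈ 129.6592941
V = pitch²·Σt = 0.77²·275526/2125 = 76.875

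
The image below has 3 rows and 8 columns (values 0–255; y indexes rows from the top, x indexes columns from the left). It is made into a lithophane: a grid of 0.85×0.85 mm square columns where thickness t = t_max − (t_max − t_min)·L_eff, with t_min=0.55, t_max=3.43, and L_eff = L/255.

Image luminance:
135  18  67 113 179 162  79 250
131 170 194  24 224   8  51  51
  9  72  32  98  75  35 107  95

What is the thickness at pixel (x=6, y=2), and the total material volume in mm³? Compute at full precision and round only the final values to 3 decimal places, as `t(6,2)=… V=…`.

t(6,2)=2.222 V=40.064

span = t_max - t_min = 3.43 - 0.55 = 2.880
L(6,2) = 107, L_eff = 107/255 = 0.419608
t(6,2) = 3.43 - 2.880·0.419608 = 2.222
Σt over all 3·8 pixels = 117834/2125 ≈ 55.4512941
V = pitch²·Σt = 0.85²·117834/2125 = 40.064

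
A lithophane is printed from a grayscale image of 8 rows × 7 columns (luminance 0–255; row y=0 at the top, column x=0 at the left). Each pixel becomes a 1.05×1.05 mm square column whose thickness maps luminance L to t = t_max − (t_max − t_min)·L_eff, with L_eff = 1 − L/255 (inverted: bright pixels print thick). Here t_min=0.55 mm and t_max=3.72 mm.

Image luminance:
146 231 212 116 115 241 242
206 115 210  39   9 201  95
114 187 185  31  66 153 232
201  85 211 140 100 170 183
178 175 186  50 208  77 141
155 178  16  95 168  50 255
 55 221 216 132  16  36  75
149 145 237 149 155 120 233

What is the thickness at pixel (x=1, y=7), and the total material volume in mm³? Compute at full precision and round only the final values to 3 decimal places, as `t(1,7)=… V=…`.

span = t_max - t_min = 3.72 - 0.55 = 3.170
L(1,7) = 145, L_eff = 1 - 145/255 = 0.431373 (inverted)
t(1,7) = 3.72 - 3.170·0.431373 = 2.353
Σt over all 8·7 pixels = 3355319/25500 ≈ 131.5811373
V = pitch²·Σt = 1.05²·3355319/25500 = 145.068

t(1,7)=2.353 V=145.068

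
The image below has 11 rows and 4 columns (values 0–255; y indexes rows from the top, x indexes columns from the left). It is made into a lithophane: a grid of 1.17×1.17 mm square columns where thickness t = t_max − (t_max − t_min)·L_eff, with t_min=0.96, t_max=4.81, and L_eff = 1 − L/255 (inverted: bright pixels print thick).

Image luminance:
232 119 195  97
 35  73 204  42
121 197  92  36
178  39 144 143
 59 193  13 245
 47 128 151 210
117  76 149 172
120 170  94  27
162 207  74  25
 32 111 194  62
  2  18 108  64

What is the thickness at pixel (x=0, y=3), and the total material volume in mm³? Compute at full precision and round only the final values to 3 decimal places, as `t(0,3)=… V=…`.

span = t_max - t_min = 4.81 - 0.96 = 3.850
L(0,3) = 178, L_eff = 1 - 178/255 = 0.301961 (inverted)
t(0,3) = 4.81 - 3.850·0.301961 = 3.647
Σt over all 11·4 pixels = 199551/1700 ≈ 117.3829412
V = pitch²·Σt = 1.17²·199551/1700 = 160.686

t(0,3)=3.647 V=160.686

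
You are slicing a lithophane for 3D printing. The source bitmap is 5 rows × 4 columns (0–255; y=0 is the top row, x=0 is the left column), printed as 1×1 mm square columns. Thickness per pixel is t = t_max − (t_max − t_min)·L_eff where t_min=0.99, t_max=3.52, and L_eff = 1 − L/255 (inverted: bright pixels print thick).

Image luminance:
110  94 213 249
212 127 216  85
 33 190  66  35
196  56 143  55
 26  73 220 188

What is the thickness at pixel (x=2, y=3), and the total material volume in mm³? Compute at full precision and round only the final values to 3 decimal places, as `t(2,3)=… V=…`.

t(2,3)=2.409 V=45.467

span = t_max - t_min = 3.52 - 0.99 = 2.530
L(2,3) = 143, L_eff = 1 - 143/255 = 0.439216 (inverted)
t(2,3) = 3.52 - 2.530·0.439216 = 2.409
Σt over all 5·4 pixels = 1159411/25500 ≈ 45.4670980
V = pitch²·Σt = 1²·1159411/25500 = 45.467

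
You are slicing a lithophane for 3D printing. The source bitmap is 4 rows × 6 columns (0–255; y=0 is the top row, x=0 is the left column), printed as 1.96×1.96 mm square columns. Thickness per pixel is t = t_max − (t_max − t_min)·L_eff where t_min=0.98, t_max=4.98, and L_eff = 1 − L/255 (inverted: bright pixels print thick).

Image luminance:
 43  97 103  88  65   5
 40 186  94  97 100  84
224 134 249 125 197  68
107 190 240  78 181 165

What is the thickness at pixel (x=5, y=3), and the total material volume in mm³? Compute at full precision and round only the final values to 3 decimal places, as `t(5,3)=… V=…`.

span = t_max - t_min = 4.98 - 0.98 = 4.000
L(5,3) = 165, L_eff = 1 - 165/255 = 0.352941 (inverted)
t(5,3) = 4.98 - 4.000·0.352941 = 3.568
Σt over all 4·6 pixels = 89188/1275 ≈ 69.9513725
V = pitch²·Σt = 1.96²·89188/1275 = 268.725

t(5,3)=3.568 V=268.725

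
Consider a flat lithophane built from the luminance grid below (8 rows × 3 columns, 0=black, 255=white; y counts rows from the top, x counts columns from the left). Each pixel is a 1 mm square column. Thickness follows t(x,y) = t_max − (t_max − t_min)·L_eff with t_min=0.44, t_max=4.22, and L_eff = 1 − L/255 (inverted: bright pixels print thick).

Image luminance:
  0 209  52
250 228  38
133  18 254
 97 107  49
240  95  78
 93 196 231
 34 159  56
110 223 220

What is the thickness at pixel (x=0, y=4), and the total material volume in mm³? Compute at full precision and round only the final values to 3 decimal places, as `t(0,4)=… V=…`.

span = t_max - t_min = 4.22 - 0.44 = 3.780
L(0,4) = 240, L_eff = 1 - 240/255 = 0.058824 (inverted)
t(0,4) = 4.22 - 3.780·0.058824 = 3.998
Σt over all 8·3 pixels = 24459/425 ≈ 57.5505882
V = pitch²·Σt = 1²·24459/425 = 57.551

t(0,4)=3.998 V=57.551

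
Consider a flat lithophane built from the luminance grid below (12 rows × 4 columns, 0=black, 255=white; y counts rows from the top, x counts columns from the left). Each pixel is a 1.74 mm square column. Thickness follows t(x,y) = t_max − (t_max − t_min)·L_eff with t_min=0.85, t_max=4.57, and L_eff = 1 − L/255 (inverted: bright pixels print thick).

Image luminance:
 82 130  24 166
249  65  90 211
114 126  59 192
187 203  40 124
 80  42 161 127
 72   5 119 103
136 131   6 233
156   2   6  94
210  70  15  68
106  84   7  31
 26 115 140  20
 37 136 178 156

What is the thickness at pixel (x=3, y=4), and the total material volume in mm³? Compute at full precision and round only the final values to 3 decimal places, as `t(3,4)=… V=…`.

t(3,4)=2.703 V=341.448

span = t_max - t_min = 4.57 - 0.85 = 3.720
L(3,4) = 127, L_eff = 1 - 127/255 = 0.501961 (inverted)
t(3,4) = 4.57 - 3.720·0.501961 = 2.703
Σt over all 12·4 pixels = 239654/2125 ≈ 112.7783529
V = pitch²·Σt = 1.74²·239654/2125 = 341.448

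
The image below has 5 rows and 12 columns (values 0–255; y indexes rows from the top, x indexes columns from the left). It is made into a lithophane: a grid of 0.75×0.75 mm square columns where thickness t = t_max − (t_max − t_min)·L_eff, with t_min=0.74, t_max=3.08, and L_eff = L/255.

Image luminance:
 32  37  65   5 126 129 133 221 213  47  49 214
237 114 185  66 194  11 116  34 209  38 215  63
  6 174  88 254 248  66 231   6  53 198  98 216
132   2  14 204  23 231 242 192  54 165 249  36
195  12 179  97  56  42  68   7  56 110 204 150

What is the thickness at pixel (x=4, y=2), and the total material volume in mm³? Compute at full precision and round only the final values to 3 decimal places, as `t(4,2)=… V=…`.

t(4,2)=0.804 V=67.245

span = t_max - t_min = 3.08 - 0.74 = 2.340
L(4,2) = 248, L_eff = 248/255 = 0.972549
t(4,2) = 3.08 - 2.340·0.972549 = 0.804
Σt over all 5·12 pixels = 508071/4250 ≈ 119.5461176
V = pitch²·Σt = 0.75²·508071/4250 = 67.245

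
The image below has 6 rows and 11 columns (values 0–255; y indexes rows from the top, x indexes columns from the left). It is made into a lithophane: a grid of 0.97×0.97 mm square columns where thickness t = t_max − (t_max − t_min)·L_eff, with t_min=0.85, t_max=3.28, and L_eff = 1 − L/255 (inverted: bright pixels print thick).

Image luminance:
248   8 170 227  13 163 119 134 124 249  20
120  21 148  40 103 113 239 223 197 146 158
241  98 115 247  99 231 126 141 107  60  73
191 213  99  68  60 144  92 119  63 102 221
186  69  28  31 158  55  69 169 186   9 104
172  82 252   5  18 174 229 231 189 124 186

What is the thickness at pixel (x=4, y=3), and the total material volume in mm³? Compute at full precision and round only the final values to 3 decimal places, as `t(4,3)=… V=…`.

span = t_max - t_min = 3.28 - 0.85 = 2.430
L(4,3) = 60, L_eff = 1 - 60/255 = 0.764706 (inverted)
t(4,3) = 3.28 - 2.430·0.764706 = 1.422
Σt over all 6·11 pixels = 138.234
V = pitch²·Σt = 0.97²·138.234 = 130.064

t(4,3)=1.422 V=130.064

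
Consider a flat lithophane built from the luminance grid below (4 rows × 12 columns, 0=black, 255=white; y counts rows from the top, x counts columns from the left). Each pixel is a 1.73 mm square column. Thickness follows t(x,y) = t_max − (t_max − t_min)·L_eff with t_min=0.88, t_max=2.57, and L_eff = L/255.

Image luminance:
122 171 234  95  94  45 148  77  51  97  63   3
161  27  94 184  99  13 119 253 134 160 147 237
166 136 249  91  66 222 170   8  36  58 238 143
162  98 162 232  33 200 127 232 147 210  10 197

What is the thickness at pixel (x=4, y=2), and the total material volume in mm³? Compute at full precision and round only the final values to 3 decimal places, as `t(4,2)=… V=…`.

t(4,2)=2.133 V=245.809

span = t_max - t_min = 2.57 - 0.88 = 1.690
L(4,2) = 66, L_eff = 66/255 = 0.258824
t(4,2) = 2.57 - 1.690·0.258824 = 2.133
Σt over all 4·12 pixels = 2094331/25500 ≈ 82.1306275
V = pitch²·Σt = 1.73²·2094331/25500 = 245.809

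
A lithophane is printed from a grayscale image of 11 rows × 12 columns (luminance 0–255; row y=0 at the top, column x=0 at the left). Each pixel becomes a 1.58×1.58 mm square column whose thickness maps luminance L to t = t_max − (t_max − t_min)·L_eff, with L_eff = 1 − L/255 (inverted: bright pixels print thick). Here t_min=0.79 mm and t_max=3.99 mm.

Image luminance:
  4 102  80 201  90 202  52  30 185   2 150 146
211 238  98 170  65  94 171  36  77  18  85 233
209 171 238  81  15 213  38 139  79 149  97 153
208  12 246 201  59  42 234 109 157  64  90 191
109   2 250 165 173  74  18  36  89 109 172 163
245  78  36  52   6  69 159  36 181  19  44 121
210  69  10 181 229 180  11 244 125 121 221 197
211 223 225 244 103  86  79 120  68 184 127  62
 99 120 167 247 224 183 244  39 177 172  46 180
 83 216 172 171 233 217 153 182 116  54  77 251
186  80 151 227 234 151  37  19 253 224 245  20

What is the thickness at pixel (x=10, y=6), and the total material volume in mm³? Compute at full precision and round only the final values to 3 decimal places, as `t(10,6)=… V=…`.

t(10,6)=3.563 V=809.211

span = t_max - t_min = 3.99 - 0.79 = 3.200
L(10,6) = 221, L_eff = 1 - 221/255 = 0.133333 (inverted)
t(10,6) = 3.99 - 3.200·0.133333 = 3.563
Σt over all 11·12 pixels = 413293/1275 ≈ 324.1513725
V = pitch²·Σt = 1.58²·413293/1275 = 809.211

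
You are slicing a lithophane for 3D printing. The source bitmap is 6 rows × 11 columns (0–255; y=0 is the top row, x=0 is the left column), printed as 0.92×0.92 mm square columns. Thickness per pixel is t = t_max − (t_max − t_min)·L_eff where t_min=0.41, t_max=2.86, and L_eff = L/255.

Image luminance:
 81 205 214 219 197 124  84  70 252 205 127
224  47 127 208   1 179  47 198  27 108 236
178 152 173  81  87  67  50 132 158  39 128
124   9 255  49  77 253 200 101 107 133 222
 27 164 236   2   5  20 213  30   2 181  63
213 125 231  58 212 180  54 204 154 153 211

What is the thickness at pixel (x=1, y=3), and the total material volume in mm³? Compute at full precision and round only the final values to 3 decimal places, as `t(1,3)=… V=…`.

span = t_max - t_min = 2.86 - 0.41 = 2.450
L(1,3) = 9, L_eff = 9/255 = 0.035294
t(1,3) = 2.86 - 2.450·0.035294 = 2.774
Σt over all 6·11 pixels = 536719/5100 ≈ 105.2390196
V = pitch²·Σt = 0.92²·536719/5100 = 89.074

t(1,3)=2.774 V=89.074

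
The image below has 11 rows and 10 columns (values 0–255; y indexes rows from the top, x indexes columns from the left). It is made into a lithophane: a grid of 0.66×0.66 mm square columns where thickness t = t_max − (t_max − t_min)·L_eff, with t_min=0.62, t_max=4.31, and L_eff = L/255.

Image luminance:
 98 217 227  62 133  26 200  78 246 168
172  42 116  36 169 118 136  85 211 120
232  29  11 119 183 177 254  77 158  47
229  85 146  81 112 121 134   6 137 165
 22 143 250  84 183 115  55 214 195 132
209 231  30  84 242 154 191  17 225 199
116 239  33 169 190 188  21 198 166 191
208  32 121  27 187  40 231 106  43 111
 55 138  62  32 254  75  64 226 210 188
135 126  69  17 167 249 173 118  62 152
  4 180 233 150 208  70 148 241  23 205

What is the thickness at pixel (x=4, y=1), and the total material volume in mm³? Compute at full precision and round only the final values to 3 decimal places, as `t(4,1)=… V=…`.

span = t_max - t_min = 4.31 - 0.62 = 3.690
L(4,1) = 169, L_eff = 169/255 = 0.662745
t(4,1) = 4.31 - 3.690·0.662745 = 1.864
Σt over all 11·10 pixels = 2210803/8500 ≈ 260.0944706
V = pitch²·Σt = 0.66²·2210803/8500 = 113.297

t(4,1)=1.864 V=113.297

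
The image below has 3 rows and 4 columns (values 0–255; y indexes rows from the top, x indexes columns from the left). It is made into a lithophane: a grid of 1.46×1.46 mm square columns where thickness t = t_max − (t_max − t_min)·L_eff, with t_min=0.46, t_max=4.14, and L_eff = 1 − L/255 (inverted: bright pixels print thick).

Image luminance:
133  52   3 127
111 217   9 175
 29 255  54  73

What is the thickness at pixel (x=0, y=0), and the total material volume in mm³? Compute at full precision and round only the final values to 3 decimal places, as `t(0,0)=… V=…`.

t(0,0)=2.379 V=49.850

span = t_max - t_min = 4.14 - 0.46 = 3.680
L(0,0) = 133, L_eff = 1 - 133/255 = 0.478431 (inverted)
t(0,0) = 4.14 - 3.680·0.478431 = 2.379
Σt over all 3·4 pixels = 149086/6375 ≈ 23.3860392
V = pitch²·Σt = 1.46²·149086/6375 = 49.850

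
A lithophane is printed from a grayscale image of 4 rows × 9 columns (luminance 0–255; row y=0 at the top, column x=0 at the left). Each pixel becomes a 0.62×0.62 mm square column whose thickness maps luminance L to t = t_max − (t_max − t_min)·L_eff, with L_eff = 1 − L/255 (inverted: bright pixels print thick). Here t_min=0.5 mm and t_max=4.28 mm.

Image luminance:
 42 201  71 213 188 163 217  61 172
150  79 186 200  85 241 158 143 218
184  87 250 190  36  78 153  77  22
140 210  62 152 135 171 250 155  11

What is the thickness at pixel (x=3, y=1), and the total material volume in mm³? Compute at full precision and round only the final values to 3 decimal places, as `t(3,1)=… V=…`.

span = t_max - t_min = 4.28 - 0.5 = 3.780
L(3,1) = 200, L_eff = 1 - 200/255 = 0.215686 (inverted)
t(3,1) = 4.28 - 3.780·0.215686 = 3.465
Σt over all 4·9 pixels = 94.356
V = pitch²·Σt = 0.62²·94.356 = 36.270

t(3,1)=3.465 V=36.270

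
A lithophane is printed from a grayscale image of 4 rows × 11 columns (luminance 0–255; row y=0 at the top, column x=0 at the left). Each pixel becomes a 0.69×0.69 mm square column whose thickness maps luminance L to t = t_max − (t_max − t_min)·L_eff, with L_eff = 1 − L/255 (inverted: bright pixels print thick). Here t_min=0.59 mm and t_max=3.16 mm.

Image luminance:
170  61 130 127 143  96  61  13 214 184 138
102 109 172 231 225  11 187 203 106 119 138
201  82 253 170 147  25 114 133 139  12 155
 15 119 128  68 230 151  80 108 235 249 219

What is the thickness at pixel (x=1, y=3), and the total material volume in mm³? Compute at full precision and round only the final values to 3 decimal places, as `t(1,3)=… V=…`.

span = t_max - t_min = 3.16 - 0.59 = 2.570
L(1,3) = 119, L_eff = 1 - 119/255 = 0.533333 (inverted)
t(1,3) = 3.16 - 2.570·0.533333 = 1.789
Σt over all 4·11 pixels = 732347/8500 ≈ 86.1584706
V = pitch²·Σt = 0.69²·732347/8500 = 41.020

t(1,3)=1.789 V=41.020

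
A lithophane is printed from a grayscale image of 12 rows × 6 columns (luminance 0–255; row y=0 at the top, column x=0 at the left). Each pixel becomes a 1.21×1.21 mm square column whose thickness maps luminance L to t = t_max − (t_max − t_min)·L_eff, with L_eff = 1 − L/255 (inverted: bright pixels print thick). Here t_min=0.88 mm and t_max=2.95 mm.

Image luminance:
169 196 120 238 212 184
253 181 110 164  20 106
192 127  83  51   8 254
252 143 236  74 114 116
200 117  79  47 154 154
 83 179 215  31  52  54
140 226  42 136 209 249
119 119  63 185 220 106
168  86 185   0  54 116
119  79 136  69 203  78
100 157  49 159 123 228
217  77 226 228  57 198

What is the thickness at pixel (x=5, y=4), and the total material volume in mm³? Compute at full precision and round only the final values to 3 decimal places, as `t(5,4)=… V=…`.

span = t_max - t_min = 2.95 - 0.88 = 2.070
L(5,4) = 154, L_eff = 1 - 154/255 = 0.396078 (inverted)
t(5,4) = 2.95 - 2.070·0.396078 = 2.130
Σt over all 12·6 pixels = 143.676
V = pitch²·Σt = 1.21²·143.676 = 210.356

t(5,4)=2.130 V=210.356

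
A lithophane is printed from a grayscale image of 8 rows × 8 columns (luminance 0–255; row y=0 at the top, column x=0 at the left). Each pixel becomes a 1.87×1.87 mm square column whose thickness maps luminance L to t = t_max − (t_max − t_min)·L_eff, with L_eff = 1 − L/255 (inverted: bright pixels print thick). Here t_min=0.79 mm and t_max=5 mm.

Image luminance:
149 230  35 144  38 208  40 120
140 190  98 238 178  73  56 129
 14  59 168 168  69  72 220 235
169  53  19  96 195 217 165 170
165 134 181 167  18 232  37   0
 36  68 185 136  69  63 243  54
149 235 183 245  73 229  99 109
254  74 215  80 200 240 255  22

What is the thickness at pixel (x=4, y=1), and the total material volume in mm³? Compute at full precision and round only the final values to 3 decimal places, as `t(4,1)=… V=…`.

span = t_max - t_min = 5 - 0.79 = 4.210
L(4,1) = 178, L_eff = 1 - 178/255 = 0.301961 (inverted)
t(4,1) = 5 - 4.210·0.301961 = 3.729
Σt over all 8·8 pixels = 982397/5100 ≈ 192.6268627
V = pitch²·Σt = 1.87²·982397/5100 = 673.597

t(4,1)=3.729 V=673.597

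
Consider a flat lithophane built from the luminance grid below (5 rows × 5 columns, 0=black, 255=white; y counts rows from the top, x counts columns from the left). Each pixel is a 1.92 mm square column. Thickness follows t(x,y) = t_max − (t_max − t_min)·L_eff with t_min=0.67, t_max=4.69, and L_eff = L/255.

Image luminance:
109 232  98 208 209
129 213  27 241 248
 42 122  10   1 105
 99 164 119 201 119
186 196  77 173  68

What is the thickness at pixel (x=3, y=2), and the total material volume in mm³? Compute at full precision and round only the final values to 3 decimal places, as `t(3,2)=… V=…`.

t(3,2)=4.674 V=234.872

span = t_max - t_min = 4.69 - 0.67 = 4.020
L(3,2) = 1, L_eff = 1/255 = 0.003922
t(3,2) = 4.69 - 4.020·0.003922 = 4.674
Σt over all 5·5 pixels = 541561/8500 ≈ 63.7130588
V = pitch²·Σt = 1.92²·541561/8500 = 234.872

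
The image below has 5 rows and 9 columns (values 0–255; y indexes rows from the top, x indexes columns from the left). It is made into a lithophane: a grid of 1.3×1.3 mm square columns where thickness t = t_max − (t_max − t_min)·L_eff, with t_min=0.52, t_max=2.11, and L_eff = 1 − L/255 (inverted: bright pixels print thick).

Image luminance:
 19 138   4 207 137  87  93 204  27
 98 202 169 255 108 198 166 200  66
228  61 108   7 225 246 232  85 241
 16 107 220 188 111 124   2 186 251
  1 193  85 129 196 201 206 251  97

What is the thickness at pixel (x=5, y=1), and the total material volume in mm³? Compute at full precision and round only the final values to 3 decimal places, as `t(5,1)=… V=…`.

span = t_max - t_min = 2.11 - 0.52 = 1.590
L(5,1) = 198, L_eff = 1 - 198/255 = 0.223529 (inverted)
t(5,1) = 2.11 - 1.590·0.223529 = 1.755
Σt over all 5·9 pixels = 63.15
V = pitch²·Σt = 1.3²·63.15 = 106.724

t(5,1)=1.755 V=106.724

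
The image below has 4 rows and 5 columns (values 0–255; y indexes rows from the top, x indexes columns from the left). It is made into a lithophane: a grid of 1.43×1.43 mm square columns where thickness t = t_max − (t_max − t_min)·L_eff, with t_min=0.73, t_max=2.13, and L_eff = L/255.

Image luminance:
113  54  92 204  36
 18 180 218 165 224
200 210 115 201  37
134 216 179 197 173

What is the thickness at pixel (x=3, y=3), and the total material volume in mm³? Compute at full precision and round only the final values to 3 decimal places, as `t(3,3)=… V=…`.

span = t_max - t_min = 2.13 - 0.73 = 1.400
L(3,3) = 197, L_eff = 197/255 = 0.772549
t(3,3) = 2.13 - 1.400·0.772549 = 1.048
Σt over all 4·5 pixels = 33553/1275 ≈ 26.3160784
V = pitch²·Σt = 1.43²·33553/1275 = 53.814

t(3,3)=1.048 V=53.814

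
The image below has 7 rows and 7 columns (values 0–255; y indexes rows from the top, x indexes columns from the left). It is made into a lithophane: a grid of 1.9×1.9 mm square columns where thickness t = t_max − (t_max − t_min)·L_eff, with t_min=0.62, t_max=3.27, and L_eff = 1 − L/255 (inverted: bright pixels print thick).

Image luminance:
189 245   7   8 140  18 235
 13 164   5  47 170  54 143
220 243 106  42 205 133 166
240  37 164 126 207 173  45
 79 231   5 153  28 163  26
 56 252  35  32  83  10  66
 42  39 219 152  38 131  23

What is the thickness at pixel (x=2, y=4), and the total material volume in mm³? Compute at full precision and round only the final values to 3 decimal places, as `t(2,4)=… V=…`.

span = t_max - t_min = 3.27 - 0.62 = 2.650
L(2,4) = 5, L_eff = 1 - 5/255 = 0.980392 (inverted)
t(2,4) = 3.27 - 2.650·0.980392 = 0.672
Σt over all 7·7 pixels = 220781/2550 ≈ 86.5807843
V = pitch²·Σt = 1.9²·220781/2550 = 312.557

t(2,4)=0.672 V=312.557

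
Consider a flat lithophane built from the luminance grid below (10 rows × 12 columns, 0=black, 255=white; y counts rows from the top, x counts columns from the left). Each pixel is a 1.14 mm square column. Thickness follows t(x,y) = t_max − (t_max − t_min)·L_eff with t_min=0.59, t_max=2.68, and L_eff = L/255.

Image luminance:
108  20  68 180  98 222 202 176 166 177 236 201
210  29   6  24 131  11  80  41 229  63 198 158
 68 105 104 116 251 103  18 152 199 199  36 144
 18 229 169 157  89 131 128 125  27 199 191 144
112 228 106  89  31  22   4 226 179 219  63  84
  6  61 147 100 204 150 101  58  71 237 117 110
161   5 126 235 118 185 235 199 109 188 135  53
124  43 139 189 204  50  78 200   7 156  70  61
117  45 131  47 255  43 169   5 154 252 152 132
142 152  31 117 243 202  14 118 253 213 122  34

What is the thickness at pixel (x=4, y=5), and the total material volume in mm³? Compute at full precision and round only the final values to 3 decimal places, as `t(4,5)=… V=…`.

span = t_max - t_min = 2.68 - 0.59 = 2.090
L(4,5) = 204, L_eff = 204/255 = 0.800000
t(4,5) = 2.68 - 2.090·0.800000 = 1.008
Σt over all 10·12 pixels = 2525167/12750 ≈ 198.0523137
V = pitch²·Σt = 1.14²·2525167/12750 = 257.389

t(4,5)=1.008 V=257.389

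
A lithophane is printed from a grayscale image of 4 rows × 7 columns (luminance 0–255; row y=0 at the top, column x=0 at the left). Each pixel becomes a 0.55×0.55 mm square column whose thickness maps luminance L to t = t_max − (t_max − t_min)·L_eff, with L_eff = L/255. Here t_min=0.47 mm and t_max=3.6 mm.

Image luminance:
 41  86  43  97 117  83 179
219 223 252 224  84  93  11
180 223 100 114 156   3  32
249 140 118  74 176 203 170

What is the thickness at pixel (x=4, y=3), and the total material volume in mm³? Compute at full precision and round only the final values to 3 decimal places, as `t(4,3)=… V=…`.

t(4,3)=1.440 V=16.791

span = t_max - t_min = 3.6 - 0.47 = 3.130
L(4,3) = 176, L_eff = 176/255 = 0.690196
t(4,3) = 3.6 - 3.130·0.690196 = 1.440
Σt over all 4·7 pixels = 47181/850 ≈ 55.5070588
V = pitch²·Σt = 0.55²·47181/850 = 16.791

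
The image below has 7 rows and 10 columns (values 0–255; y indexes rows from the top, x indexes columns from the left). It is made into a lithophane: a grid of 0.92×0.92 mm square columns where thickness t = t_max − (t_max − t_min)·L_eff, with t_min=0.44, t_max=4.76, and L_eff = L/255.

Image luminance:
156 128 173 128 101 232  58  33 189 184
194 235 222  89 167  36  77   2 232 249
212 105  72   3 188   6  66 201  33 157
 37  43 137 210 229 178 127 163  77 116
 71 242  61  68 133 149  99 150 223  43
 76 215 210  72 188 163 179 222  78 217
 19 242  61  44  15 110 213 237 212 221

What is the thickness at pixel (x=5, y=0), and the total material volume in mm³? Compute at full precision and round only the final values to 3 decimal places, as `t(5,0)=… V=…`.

span = t_max - t_min = 4.76 - 0.44 = 4.320
L(5,0) = 232, L_eff = 232/255 = 0.909804
t(5,0) = 4.76 - 4.320·0.909804 = 0.830
Σt over all 7·10 pixels = 366842/2125 ≈ 172.6315294
V = pitch²·Σt = 0.92²·366842/2125 = 146.115

t(5,0)=0.830 V=146.115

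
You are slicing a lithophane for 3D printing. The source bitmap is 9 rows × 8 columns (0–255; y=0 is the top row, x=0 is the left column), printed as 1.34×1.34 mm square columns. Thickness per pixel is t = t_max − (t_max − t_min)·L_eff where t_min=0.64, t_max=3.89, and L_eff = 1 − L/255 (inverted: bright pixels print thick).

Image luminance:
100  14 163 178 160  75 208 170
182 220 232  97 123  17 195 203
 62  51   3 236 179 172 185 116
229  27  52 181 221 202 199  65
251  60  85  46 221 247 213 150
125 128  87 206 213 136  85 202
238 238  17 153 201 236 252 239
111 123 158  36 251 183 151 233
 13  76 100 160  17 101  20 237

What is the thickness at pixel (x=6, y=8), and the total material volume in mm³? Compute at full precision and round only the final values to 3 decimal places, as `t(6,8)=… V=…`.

t(6,8)=0.895 V=323.401

span = t_max - t_min = 3.89 - 0.64 = 3.250
L(6,8) = 20, L_eff = 1 - 20/255 = 0.921569 (inverted)
t(6,8) = 3.89 - 3.250·0.921569 = 0.895
Σt over all 9·8 pixels = 229637/1275 ≈ 180.1074510
V = pitch²·Σt = 1.34²·229637/1275 = 323.401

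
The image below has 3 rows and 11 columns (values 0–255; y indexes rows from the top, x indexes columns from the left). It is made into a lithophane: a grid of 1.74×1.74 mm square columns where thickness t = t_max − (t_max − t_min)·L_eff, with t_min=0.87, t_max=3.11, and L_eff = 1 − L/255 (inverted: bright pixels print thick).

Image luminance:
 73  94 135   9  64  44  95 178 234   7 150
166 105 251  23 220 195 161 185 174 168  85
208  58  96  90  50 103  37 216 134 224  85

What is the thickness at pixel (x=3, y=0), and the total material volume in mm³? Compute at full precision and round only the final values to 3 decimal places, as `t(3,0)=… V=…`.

span = t_max - t_min = 3.11 - 0.87 = 2.240
L(3,0) = 9, L_eff = 1 - 9/255 = 0.964706 (inverted)
t(3,0) = 3.11 - 2.240·0.964706 = 0.949
Σt over all 3·11 pixels = 1654313/25500 ≈ 64.8750196
V = pitch²·Σt = 1.74²·1654313/25500 = 196.416

t(3,0)=0.949 V=196.416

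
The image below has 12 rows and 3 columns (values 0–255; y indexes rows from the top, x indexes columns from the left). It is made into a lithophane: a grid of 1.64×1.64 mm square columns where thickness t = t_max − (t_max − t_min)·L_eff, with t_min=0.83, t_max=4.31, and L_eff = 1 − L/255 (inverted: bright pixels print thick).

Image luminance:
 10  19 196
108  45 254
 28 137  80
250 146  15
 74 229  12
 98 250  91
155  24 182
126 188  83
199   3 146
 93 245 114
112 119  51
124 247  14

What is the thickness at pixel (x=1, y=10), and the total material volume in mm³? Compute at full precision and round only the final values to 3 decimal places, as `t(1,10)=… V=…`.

span = t_max - t_min = 4.31 - 0.83 = 3.480
L(1,10) = 119, L_eff = 1 - 119/255 = 0.533333 (inverted)
t(1,10) = 4.31 - 3.480·0.533333 = 2.454
Σt over all 12·3 pixels = 88.112
V = pitch²·Σt = 1.64²·88.112 = 236.986

t(1,10)=2.454 V=236.986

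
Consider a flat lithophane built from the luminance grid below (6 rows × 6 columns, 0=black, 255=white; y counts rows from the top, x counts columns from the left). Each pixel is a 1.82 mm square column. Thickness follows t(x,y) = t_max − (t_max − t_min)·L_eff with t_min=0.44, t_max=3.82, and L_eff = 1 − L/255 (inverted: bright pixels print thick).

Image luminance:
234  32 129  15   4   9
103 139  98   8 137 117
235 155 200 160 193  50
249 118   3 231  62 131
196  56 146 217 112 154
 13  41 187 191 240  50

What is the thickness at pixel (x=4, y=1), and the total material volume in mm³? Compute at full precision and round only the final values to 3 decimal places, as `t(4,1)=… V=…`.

t(4,1)=2.256 V=246.311

span = t_max - t_min = 3.82 - 0.44 = 3.380
L(4,1) = 137, L_eff = 1 - 137/255 = 0.462745 (inverted)
t(4,1) = 3.82 - 3.380·0.462745 = 2.256
Σt over all 6·6 pixels = 189619/2550 ≈ 74.3603922
V = pitch²·Σt = 1.82²·189619/2550 = 246.311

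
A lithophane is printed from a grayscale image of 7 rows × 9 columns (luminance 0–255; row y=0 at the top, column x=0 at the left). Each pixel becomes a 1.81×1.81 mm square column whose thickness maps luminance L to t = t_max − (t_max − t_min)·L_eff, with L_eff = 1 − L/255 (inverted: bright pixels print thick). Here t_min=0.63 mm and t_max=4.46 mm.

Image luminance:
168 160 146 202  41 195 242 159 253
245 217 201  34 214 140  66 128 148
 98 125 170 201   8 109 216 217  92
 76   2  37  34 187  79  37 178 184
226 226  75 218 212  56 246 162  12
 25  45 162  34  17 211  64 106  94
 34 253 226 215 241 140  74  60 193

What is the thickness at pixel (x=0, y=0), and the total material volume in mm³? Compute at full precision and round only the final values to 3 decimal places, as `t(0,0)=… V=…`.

t(0,0)=3.153 V=554.969

span = t_max - t_min = 4.46 - 0.63 = 3.830
L(0,0) = 168, L_eff = 1 - 168/255 = 0.341176 (inverted)
t(0,0) = 4.46 - 3.830·0.341176 = 3.153
Σt over all 7·9 pixels = 254099/1500 ≈ 169.3993333
V = pitch²·Σt = 1.81²·254099/1500 = 554.969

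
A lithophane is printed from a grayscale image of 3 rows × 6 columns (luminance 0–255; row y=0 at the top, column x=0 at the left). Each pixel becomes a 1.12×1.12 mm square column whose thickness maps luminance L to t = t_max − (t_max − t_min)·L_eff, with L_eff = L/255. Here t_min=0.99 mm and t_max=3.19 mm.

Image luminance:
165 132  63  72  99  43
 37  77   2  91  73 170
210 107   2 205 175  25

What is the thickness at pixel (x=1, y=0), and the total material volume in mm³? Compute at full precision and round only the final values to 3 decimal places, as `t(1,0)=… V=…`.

t(1,0)=2.051 V=53.110

span = t_max - t_min = 3.19 - 0.99 = 2.200
L(1,0) = 132, L_eff = 132/255 = 0.517647
t(1,0) = 3.19 - 2.200·0.517647 = 2.051
Σt over all 3·6 pixels = 21593/510 ≈ 42.3392157
V = pitch²·Σt = 1.12²·21593/510 = 53.110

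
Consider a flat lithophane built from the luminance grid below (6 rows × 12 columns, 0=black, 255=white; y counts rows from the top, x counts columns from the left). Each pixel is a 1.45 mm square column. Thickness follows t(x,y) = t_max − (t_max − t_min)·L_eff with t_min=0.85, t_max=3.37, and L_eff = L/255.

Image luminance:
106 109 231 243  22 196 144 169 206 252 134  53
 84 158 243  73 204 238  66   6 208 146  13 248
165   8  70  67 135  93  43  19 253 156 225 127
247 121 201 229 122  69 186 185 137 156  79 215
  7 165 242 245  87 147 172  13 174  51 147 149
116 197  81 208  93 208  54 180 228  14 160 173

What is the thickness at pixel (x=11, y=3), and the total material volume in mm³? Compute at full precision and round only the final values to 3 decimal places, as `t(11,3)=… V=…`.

t(11,3)=1.245 V=298.821

span = t_max - t_min = 3.37 - 0.85 = 2.520
L(11,3) = 215, L_eff = 215/255 = 0.843137
t(11,3) = 3.37 - 2.520·0.843137 = 1.245
Σt over all 6·12 pixels = 302019/2125 ≈ 142.1265882
V = pitch²·Σt = 1.45²·302019/2125 = 298.821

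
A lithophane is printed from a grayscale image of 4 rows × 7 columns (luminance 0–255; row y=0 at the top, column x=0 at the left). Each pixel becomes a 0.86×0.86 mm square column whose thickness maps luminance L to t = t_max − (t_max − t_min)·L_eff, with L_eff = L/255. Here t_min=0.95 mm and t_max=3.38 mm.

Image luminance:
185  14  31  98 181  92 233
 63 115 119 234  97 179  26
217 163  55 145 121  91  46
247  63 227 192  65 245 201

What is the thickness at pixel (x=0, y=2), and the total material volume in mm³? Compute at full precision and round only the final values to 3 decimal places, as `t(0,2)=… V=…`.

span = t_max - t_min = 3.38 - 0.95 = 2.430
L(0,2) = 217, L_eff = 217/255 = 0.850980
t(0,2) = 3.38 - 2.430·0.850980 = 1.312
Σt over all 4·7 pixels = 100219/1700 ≈ 58.9523529
V = pitch²·Σt = 0.86²·100219/1700 = 43.601

t(0,2)=1.312 V=43.601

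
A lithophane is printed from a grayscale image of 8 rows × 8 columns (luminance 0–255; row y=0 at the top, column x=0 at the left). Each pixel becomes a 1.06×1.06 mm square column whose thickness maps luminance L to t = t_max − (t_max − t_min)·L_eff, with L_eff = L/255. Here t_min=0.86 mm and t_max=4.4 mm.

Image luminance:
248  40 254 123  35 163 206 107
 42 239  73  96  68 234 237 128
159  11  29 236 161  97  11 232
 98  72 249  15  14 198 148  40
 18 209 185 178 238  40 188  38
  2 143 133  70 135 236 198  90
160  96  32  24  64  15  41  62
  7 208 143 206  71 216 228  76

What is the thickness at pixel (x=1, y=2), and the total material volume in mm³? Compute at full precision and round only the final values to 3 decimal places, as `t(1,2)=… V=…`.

span = t_max - t_min = 4.4 - 0.86 = 3.540
L(1,2) = 11, L_eff = 11/255 = 0.043137
t(1,2) = 4.4 - 3.540·0.043137 = 4.247
Σt over all 8·8 pixels = 735833/4250 ≈ 173.1371765
V = pitch²·Σt = 1.06²·735833/4250 = 194.537

t(1,2)=4.247 V=194.537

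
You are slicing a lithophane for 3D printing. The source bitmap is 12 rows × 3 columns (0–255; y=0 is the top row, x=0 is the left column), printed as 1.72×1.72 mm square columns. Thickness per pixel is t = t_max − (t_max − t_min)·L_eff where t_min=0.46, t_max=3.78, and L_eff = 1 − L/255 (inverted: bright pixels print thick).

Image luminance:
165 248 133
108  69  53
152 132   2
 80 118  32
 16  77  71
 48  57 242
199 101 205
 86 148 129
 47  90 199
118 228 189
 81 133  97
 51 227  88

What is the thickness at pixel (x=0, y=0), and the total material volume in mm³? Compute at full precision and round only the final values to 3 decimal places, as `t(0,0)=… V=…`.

span = t_max - t_min = 3.78 - 0.46 = 3.320
L(0,0) = 165, L_eff = 1 - 165/255 = 0.352941 (inverted)
t(0,0) = 3.78 - 3.320·0.352941 = 2.608
Σt over all 12·3 pixels = 455747/6375 ≈ 71.4897255
V = pitch²·Σt = 1.72²·455747/6375 = 211.495

t(0,0)=2.608 V=211.495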